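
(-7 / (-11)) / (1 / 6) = 42 / 11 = 3.82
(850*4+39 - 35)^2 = 11587216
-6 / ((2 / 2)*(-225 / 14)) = 28 / 75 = 0.37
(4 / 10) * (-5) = -2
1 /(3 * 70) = 1 /210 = 0.00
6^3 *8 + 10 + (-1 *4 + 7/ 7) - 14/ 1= 1721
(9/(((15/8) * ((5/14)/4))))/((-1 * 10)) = -672/125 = -5.38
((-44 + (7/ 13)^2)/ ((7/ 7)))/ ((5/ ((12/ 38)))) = -44322/ 16055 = -2.76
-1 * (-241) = 241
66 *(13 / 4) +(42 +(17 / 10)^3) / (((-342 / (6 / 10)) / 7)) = 121936609 / 570000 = 213.92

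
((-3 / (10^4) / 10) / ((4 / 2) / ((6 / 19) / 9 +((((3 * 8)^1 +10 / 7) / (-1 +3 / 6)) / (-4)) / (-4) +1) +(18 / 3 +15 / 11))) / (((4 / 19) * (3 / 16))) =-64999 / 549975000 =-0.00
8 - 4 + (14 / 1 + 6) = 24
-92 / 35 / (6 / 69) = -1058 / 35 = -30.23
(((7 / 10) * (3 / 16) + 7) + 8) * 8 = 2421 / 20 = 121.05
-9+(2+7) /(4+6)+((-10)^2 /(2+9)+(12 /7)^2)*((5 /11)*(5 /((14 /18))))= 11227257 /415030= 27.05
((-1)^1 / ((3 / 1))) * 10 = -10 / 3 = -3.33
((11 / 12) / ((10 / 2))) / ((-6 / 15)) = -11 / 24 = -0.46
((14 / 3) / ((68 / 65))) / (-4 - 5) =-455 / 918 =-0.50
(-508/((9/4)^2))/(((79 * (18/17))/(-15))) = 345440/19197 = 17.99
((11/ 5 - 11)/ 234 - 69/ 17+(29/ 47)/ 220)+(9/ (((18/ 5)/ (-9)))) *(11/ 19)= -6689770199/ 390758940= -17.12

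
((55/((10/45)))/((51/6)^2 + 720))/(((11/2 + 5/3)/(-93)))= -552420/136267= -4.05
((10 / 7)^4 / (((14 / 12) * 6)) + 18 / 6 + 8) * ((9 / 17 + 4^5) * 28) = 13576690836 / 40817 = 332623.44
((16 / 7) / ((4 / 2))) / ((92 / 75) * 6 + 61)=200 / 11963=0.02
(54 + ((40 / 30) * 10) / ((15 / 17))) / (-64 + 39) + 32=6578 / 225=29.24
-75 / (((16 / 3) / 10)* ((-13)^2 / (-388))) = 109125 / 338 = 322.86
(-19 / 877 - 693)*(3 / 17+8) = -5666.47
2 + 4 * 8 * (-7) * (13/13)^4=-222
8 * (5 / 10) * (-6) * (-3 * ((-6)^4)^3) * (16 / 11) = 2507653251072 / 11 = 227968477370.18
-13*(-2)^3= 104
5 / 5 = 1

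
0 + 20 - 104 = -84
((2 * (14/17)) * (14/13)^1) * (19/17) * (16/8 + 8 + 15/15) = 81928/3757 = 21.81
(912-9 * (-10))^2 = 1004004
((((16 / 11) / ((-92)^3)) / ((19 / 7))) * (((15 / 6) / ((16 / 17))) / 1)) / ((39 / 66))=-595 / 192335936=-0.00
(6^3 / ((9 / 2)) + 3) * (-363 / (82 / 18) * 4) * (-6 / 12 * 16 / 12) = 444312 / 41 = 10836.88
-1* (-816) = 816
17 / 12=1.42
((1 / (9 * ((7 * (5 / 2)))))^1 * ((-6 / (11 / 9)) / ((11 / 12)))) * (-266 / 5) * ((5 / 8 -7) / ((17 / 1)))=-0.68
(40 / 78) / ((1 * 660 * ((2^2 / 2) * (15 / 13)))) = 1 / 2970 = 0.00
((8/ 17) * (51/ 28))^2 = 36/ 49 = 0.73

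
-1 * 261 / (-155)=261 / 155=1.68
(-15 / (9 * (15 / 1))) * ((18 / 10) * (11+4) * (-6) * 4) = 72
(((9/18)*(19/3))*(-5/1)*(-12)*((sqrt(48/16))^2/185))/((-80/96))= -684/185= -3.70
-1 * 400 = -400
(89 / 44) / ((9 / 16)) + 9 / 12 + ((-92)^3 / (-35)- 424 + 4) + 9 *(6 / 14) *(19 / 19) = 302652943 / 13860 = 21836.43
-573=-573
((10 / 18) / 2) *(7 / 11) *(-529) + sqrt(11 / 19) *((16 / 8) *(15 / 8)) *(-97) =-1455 *sqrt(209) / 76-18515 / 198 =-370.28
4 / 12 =1 / 3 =0.33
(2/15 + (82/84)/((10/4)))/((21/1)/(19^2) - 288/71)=-281941/2152017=-0.13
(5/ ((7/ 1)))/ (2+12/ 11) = 55/ 238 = 0.23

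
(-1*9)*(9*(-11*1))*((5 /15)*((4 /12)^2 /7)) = 33 /7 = 4.71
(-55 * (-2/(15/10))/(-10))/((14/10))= -5.24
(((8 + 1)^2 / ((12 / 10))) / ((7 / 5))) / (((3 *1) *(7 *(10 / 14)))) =45 / 14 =3.21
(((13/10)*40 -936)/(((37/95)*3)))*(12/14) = -167960/259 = -648.49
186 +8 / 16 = 373 / 2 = 186.50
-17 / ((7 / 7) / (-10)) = 170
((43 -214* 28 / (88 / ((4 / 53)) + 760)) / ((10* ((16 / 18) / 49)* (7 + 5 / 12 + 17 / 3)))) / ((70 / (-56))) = -52773 / 3925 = -13.45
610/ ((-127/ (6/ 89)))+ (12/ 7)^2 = 1448292/ 553847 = 2.61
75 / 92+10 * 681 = 626595 / 92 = 6810.82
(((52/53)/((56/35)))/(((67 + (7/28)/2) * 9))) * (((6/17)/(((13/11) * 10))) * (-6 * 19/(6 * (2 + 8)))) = -418/7257555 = -0.00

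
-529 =-529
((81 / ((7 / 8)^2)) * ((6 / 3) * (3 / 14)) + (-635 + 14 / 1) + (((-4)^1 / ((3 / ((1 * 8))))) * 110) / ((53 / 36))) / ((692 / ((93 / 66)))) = -773549913 / 276757096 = -2.80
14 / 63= 2 / 9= 0.22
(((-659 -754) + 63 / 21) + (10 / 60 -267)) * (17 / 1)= -171037 / 6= -28506.17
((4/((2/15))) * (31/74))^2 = 216225/1369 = 157.94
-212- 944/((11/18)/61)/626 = -1248172/3443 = -362.52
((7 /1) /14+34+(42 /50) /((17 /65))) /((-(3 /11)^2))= -258577 /510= -507.01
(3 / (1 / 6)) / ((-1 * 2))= -9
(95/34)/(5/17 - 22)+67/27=5209/2214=2.35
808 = 808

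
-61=-61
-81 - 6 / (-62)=-80.90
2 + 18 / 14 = 23 / 7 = 3.29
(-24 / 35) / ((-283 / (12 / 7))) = 288 / 69335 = 0.00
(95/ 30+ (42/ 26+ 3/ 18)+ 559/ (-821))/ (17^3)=136652/ 157309347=0.00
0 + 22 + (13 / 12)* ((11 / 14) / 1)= 3839 / 168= 22.85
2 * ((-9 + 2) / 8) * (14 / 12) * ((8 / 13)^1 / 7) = -7 / 39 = -0.18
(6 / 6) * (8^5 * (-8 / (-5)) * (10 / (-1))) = -524288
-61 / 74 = -0.82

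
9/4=2.25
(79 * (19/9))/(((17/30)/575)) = 8630750/51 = 169230.39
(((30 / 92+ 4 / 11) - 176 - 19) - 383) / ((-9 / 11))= 97373 / 138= 705.60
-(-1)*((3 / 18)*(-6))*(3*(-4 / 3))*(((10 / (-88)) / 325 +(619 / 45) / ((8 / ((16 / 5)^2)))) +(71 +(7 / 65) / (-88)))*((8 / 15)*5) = 456141308 / 482625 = 945.13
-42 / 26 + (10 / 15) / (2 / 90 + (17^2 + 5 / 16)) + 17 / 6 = 19827935 / 16249038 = 1.22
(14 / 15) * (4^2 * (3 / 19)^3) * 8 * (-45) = -145152 / 6859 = -21.16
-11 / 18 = -0.61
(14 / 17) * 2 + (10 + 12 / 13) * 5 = 56.26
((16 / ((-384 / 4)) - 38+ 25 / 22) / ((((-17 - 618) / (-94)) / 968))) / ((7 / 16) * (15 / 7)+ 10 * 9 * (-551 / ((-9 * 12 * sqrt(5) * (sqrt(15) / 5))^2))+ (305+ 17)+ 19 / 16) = -409389552 / 24897715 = -16.44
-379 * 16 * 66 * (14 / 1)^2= -78443904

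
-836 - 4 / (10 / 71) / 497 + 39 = -27897 / 35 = -797.06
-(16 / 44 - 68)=67.64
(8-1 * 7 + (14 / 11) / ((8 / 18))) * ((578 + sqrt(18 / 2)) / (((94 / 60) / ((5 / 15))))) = 246925 / 517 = 477.61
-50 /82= -25 /41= -0.61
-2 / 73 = -0.03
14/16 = 7/8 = 0.88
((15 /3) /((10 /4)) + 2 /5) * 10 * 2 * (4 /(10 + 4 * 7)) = 96 /19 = 5.05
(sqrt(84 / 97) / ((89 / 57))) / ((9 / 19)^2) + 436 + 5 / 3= 13718 * sqrt(2037) / 233091 + 1313 / 3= 440.32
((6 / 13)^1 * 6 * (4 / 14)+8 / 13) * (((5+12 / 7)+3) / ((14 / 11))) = 47872 / 4459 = 10.74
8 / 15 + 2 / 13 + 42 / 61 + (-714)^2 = 6064039784 / 11895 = 509797.38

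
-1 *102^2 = -10404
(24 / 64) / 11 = 3 / 88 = 0.03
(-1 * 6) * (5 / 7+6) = -40.29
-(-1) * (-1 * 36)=-36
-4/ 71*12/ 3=-16/ 71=-0.23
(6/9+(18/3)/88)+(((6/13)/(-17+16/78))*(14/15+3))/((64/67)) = 0.62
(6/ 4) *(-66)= -99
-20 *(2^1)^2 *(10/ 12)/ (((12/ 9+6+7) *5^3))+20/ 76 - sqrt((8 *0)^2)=923/ 4085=0.23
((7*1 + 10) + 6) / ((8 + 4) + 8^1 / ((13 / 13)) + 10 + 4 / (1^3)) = 23 / 34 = 0.68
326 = 326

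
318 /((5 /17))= 5406 /5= 1081.20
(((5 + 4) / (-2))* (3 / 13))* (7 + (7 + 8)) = -297 / 13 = -22.85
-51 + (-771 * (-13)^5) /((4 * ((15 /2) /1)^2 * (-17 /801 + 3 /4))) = 101908040343 /58375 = 1745748.01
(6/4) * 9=27/2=13.50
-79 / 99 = -0.80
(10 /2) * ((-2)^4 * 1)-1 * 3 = 77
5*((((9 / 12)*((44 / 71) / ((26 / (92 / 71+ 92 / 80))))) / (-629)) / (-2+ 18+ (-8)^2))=-114609 / 26380964480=-0.00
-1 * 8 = -8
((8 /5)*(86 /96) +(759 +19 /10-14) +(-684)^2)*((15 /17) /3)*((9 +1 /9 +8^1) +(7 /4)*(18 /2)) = 8315383895 /1836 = 4529076.20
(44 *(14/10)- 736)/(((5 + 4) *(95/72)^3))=-139843584/4286875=-32.62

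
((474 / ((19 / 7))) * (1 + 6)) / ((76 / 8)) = 128.68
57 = 57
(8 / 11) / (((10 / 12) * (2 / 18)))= 432 / 55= 7.85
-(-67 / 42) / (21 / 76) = 2546 / 441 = 5.77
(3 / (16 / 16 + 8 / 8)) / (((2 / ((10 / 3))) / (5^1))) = 25 / 2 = 12.50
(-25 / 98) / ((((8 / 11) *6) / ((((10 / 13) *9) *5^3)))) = -515625 / 10192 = -50.59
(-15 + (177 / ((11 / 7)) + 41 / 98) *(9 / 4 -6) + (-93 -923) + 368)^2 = 1181471.70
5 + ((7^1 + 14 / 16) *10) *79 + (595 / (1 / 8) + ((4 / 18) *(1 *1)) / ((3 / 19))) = 1186667 / 108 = 10987.66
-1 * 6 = -6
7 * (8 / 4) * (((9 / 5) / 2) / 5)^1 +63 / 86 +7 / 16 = 63469 / 17200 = 3.69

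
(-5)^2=25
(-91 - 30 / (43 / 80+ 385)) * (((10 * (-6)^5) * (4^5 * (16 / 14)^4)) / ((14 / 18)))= 916189617869291520 / 57597589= 15906735573.07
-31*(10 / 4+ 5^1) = -465 / 2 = -232.50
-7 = -7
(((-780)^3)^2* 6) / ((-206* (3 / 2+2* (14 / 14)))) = -1351197604224000000 / 721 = -1874060477425797.50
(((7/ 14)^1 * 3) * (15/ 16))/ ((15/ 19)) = 57/ 32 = 1.78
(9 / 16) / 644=9 / 10304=0.00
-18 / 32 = -9 / 16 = -0.56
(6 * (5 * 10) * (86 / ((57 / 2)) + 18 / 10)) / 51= 27460 / 969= 28.34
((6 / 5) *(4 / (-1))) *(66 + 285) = -1684.80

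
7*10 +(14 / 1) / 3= 224 / 3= 74.67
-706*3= -2118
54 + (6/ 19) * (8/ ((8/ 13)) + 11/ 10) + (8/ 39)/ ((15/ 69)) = 220063/ 3705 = 59.40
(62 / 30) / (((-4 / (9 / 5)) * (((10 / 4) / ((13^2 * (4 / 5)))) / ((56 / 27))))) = -586768 / 5625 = -104.31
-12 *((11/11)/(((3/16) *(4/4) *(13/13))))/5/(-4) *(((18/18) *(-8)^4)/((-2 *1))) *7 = -229376/5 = -45875.20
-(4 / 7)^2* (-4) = 1.31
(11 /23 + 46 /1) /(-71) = -1069 /1633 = -0.65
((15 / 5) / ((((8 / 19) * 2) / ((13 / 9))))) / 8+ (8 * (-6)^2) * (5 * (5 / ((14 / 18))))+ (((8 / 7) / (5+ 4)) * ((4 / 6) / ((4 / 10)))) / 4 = 223965641 / 24192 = 9257.84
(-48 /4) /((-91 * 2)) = 6 /91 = 0.07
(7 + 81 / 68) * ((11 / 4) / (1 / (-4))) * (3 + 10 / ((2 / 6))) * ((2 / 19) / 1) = -312.99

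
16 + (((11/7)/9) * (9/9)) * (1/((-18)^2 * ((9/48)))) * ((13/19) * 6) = 1552456/96957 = 16.01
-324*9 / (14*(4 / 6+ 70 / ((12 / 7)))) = -2916 / 581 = -5.02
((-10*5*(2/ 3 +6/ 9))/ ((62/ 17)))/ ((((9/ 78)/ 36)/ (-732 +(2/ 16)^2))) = 258829675/ 62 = 4174672.18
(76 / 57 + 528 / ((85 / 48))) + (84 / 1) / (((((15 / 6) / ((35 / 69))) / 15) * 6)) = 2006456 / 5865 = 342.11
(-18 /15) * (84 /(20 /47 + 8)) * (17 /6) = -5593 /165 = -33.90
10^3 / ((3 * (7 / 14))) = 2000 / 3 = 666.67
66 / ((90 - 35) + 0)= 6 / 5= 1.20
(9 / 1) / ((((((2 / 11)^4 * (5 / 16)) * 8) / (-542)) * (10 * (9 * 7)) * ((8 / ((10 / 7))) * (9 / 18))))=-1012.17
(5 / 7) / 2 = 5 / 14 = 0.36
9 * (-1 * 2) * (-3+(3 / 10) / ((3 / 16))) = 25.20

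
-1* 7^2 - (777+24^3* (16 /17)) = -235226 /17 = -13836.82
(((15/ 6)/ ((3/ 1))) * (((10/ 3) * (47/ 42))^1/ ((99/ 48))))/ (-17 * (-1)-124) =-9400/ 667359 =-0.01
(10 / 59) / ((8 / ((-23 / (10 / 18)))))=-207 / 236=-0.88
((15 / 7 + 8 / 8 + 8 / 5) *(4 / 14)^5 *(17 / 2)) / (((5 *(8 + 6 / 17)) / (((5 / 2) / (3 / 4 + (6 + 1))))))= 767584 / 1294727245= 0.00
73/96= 0.76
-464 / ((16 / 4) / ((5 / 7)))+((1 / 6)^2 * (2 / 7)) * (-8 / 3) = -15664 / 189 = -82.88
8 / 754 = 4 / 377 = 0.01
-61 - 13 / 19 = -61.68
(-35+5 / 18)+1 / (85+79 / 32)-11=-255889 / 5598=-45.71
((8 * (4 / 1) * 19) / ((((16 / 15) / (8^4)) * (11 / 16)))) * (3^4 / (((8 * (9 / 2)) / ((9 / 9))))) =84049920 / 11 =7640901.82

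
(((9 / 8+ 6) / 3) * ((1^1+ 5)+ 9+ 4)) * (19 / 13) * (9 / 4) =61731 / 416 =148.39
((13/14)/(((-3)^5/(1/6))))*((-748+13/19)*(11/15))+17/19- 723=-1399586381/1939140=-721.76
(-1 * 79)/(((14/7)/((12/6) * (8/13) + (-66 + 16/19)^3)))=974317380284/89167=10926883.04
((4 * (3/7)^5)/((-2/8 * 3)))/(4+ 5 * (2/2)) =-0.01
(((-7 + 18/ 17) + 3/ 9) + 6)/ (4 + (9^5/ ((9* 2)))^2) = 80/ 2195383587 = 0.00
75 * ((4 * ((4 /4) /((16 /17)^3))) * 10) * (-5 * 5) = -46059375 /512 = -89959.72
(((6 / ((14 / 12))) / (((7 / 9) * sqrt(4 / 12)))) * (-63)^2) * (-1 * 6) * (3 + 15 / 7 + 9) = -15588936 * sqrt(3) / 7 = -3857261.31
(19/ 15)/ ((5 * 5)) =19/ 375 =0.05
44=44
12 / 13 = 0.92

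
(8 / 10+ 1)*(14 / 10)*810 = 10206 / 5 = 2041.20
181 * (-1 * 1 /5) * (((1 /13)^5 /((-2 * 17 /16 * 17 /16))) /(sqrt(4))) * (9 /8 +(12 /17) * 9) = 1472616 /9120812545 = 0.00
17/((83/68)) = 1156/83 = 13.93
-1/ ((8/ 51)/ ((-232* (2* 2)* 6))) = 35496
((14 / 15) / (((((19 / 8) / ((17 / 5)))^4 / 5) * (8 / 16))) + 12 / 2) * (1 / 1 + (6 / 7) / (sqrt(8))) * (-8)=-88359741584 / 244351875 - 44179870792 * sqrt(2) / 570154375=-471.19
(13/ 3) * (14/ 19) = 182/ 57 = 3.19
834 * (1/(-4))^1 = -417/2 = -208.50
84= 84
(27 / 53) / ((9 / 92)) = 276 / 53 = 5.21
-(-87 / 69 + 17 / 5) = -246 / 115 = -2.14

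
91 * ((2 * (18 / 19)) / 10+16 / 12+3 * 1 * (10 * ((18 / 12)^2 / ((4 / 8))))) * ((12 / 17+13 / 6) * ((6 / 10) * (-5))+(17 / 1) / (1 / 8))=15334853989 / 9690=1582544.27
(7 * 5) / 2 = 35 / 2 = 17.50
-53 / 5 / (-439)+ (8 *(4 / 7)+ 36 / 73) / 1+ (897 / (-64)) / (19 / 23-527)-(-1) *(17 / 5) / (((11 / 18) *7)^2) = 1300246395215927 / 245275801133440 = 5.30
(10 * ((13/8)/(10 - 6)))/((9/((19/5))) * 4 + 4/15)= 18525/44416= 0.42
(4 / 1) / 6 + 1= 5 / 3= 1.67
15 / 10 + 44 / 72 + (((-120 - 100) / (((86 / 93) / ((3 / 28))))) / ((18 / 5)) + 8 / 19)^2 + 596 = 3025860643849 / 4709802384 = 642.46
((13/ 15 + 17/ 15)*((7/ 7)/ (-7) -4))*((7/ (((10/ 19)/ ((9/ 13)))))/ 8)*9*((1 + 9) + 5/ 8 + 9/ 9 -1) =-758727/ 832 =-911.93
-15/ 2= -7.50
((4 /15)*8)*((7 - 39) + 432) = 2560 /3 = 853.33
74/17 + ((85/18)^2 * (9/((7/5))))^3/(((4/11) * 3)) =8815884138405479/3264613632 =2700437.21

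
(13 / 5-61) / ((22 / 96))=-14016 / 55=-254.84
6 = 6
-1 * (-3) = 3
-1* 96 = -96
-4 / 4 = -1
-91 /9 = -10.11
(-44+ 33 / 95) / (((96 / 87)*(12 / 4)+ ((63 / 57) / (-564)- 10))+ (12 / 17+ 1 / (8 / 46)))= 96090137 / 518905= 185.18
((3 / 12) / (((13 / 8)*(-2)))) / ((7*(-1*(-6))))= -1 / 546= -0.00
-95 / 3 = -31.67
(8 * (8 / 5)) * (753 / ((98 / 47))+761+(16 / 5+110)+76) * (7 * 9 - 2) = 1254263456 / 1225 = 1023888.54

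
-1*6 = -6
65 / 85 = 0.76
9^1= 9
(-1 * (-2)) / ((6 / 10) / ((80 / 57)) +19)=800 / 7771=0.10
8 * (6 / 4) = 12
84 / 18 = 14 / 3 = 4.67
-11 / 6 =-1.83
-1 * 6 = -6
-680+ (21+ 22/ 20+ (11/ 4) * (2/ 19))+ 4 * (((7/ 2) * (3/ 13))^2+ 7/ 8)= -20919699/ 32110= -651.50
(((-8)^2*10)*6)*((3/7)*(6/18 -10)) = -111360/7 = -15908.57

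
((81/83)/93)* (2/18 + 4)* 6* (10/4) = 1665/2573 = 0.65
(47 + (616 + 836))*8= 11992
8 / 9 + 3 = 35 / 9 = 3.89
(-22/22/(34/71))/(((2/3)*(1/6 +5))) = -639/1054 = -0.61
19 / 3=6.33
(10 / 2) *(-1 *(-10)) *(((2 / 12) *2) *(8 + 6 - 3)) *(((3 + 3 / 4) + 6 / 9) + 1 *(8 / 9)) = 52525 / 54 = 972.69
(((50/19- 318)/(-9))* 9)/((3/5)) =525.61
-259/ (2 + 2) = -259/ 4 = -64.75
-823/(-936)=0.88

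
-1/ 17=-0.06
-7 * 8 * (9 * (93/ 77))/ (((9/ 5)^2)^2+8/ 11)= -4185000/ 77171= -54.23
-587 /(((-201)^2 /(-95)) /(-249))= -4628495 /13467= -343.69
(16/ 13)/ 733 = 16/ 9529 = 0.00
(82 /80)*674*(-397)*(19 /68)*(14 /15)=-729551417 /10200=-71524.65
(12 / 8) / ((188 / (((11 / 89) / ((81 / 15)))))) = 55 / 301176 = 0.00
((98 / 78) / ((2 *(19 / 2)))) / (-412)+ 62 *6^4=24530822735 / 305292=80352.00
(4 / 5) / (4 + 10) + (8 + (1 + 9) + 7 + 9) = 1192 / 35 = 34.06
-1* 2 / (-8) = 1 / 4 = 0.25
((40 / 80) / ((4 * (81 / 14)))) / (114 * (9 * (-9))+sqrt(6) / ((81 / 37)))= -872613 / 372956785268 - 259 * sqrt(6) / 2237740711608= -0.00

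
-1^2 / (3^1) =-1 / 3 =-0.33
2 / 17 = 0.12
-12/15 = -4/5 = -0.80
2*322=644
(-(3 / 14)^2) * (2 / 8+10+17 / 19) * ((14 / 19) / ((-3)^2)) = -121 / 2888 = -0.04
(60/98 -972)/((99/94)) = -1491404/1617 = -922.33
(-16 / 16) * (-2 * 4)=8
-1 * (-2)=2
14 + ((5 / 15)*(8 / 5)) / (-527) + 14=221332 / 7905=28.00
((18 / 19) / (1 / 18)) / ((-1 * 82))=-162 / 779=-0.21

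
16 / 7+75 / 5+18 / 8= 547 / 28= 19.54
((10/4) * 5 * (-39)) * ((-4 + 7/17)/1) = 59475/34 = 1749.26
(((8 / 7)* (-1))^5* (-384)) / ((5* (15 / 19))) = 189.66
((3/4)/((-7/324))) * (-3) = 729/7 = 104.14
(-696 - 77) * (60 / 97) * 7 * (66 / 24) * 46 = -41069490 / 97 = -423396.80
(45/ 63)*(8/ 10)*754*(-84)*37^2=-49546848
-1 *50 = -50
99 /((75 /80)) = 528 /5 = 105.60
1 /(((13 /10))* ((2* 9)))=5 /117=0.04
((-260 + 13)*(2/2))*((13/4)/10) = -3211/40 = -80.28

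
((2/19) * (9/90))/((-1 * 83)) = -1/7885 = -0.00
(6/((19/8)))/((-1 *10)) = -24/95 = -0.25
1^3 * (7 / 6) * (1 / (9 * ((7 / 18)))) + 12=37 / 3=12.33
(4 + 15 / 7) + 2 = 57 / 7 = 8.14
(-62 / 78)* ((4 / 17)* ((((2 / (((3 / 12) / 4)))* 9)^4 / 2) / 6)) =-23696769024 / 221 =-107225199.20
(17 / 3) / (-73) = -17 / 219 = -0.08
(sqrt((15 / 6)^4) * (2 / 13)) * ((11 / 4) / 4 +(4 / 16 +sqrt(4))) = 1175 / 416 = 2.82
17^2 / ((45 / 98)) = 28322 / 45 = 629.38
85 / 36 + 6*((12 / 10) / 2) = 1073 / 180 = 5.96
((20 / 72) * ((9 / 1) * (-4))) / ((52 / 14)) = -35 / 13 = -2.69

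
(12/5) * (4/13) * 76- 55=73/65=1.12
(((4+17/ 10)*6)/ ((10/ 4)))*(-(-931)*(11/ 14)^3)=4324419/ 700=6177.74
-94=-94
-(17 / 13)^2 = -289 / 169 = -1.71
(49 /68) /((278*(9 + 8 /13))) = 637 /2363000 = 0.00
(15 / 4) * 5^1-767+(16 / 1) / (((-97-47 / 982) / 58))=-757.81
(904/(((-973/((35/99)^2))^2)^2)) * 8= 6782825000000/3444615550071694727948241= 0.00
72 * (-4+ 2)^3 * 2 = -1152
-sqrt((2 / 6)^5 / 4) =-sqrt(3) / 54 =-0.03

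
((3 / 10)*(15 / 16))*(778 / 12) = 1167 / 64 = 18.23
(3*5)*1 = 15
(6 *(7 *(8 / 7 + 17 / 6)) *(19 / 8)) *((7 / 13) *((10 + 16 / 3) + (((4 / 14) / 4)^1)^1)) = 2052931 / 624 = 3289.95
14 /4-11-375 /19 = -1035 /38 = -27.24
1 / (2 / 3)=1.50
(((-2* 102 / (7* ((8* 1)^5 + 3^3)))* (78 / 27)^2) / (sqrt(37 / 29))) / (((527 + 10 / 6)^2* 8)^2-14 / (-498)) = -11446032* sqrt(1073) / 285481649618114778969805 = -0.00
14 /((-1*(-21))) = 2 /3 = 0.67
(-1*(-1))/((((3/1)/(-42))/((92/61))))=-1288/61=-21.11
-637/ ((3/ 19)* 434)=-1729/ 186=-9.30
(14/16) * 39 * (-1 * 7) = -238.88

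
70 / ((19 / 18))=1260 / 19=66.32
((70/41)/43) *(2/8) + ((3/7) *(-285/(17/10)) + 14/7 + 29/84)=-174954523/2517564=-69.49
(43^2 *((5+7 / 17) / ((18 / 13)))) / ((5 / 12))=4422808 / 255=17344.35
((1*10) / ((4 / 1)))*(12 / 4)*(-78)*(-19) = 11115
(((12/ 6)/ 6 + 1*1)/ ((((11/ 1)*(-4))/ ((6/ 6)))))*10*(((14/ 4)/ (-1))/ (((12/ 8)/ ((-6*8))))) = -1120/ 33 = -33.94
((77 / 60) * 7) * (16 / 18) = 1078 / 135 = 7.99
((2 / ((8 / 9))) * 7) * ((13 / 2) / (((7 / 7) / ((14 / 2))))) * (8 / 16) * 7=40131 / 16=2508.19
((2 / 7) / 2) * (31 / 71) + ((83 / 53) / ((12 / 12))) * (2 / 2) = 42894 / 26341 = 1.63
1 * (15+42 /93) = 479 /31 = 15.45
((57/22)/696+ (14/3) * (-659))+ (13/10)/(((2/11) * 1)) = -234899831/76560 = -3068.18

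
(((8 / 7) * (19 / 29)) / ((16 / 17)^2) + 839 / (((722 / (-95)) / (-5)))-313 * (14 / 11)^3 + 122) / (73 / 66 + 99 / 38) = 14556152817 / 1829059232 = 7.96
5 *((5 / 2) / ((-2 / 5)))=-125 / 4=-31.25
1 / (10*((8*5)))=1 / 400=0.00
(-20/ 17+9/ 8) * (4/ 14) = -1/ 68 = -0.01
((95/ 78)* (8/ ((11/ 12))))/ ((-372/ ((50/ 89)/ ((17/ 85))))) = -95000/ 1183611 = -0.08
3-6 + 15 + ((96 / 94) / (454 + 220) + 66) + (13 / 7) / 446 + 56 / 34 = 66959204927 / 840639086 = 79.65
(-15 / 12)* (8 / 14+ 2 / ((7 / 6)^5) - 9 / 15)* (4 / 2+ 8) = -376795 / 33614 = -11.21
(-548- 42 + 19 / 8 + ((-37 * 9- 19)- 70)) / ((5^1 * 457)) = -8077 / 18280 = -0.44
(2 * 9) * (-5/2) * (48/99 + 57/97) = -48.26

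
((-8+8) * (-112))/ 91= 0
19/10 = 1.90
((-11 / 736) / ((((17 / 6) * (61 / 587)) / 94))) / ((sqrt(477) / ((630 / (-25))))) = 19119177 * sqrt(53) / 25282060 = 5.51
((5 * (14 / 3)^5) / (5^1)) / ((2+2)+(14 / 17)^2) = 19428892 / 41067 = 473.10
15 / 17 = 0.88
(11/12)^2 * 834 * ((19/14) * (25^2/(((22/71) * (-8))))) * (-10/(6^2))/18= 6445690625/1741824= 3700.54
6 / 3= 2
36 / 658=18 / 329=0.05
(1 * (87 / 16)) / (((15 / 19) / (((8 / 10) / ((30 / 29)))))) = 15979 / 3000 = 5.33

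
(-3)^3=-27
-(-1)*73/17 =73/17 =4.29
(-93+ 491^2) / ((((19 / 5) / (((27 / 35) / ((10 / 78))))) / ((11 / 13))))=214720308 / 665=322887.68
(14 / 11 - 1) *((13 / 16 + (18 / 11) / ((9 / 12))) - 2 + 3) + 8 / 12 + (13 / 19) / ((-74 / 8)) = 6867881 / 4083024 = 1.68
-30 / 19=-1.58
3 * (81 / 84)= 81 / 28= 2.89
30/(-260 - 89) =-0.09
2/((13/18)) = 36/13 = 2.77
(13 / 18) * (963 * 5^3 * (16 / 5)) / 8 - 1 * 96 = 34679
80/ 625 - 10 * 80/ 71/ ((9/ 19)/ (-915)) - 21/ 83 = 48098223739/ 2209875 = 21765.13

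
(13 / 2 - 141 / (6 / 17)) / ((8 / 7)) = -2751 / 8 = -343.88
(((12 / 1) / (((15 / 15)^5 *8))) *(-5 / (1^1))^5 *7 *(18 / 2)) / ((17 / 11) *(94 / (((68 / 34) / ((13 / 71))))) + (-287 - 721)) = 461278125 / 1553722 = 296.89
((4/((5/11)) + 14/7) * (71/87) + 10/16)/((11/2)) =10949/6380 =1.72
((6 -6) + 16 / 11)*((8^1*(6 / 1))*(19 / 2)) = 7296 / 11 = 663.27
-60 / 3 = -20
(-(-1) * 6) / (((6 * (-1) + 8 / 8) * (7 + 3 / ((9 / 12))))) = -6 / 55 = -0.11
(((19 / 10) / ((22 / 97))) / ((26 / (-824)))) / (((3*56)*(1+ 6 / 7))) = -189829 / 223080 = -0.85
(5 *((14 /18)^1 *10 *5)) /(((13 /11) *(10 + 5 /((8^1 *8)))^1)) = 16.33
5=5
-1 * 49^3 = -117649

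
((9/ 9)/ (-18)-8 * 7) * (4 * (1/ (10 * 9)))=-1009/ 405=-2.49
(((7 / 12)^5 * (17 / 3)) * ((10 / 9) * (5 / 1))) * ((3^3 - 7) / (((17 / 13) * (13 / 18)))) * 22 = 23109625 / 23328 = 990.64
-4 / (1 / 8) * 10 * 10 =-3200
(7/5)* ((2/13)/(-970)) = -7/31525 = -0.00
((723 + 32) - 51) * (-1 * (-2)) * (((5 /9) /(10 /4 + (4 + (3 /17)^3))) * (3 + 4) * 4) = 1936901120 /575307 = 3366.73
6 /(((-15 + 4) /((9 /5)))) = -0.98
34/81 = 0.42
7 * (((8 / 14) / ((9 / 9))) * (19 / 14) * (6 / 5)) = 228 / 35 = 6.51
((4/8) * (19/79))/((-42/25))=-0.07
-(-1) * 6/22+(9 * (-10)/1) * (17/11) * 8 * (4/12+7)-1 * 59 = -90406/11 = -8218.73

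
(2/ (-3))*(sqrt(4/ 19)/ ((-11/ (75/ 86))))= 50*sqrt(19)/ 8987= 0.02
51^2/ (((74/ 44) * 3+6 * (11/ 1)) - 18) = 19074/ 389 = 49.03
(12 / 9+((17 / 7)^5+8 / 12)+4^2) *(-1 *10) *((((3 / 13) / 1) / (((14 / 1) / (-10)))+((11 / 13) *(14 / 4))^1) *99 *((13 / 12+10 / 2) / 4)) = -431521.80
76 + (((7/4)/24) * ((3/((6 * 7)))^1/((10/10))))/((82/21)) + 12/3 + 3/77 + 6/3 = 33152155/404096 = 82.04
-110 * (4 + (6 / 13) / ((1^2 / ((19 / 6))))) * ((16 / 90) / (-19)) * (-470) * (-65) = 29365600 / 171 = 171728.65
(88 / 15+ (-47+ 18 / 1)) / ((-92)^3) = 347 / 11680320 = 0.00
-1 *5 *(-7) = 35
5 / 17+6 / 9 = 49 / 51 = 0.96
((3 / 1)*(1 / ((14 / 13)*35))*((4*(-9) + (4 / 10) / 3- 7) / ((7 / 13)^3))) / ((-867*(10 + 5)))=18364723 / 10928751750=0.00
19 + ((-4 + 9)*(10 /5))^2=119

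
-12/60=-1/5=-0.20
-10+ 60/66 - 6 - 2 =-188/11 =-17.09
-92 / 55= -1.67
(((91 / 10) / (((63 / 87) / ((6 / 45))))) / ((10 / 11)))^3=71318484523 / 11390625000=6.26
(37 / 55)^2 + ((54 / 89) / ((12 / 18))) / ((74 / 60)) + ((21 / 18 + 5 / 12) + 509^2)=259083.77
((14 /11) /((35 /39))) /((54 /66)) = 26 /15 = 1.73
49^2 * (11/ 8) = 26411/ 8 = 3301.38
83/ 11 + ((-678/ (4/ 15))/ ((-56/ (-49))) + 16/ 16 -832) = -3048.14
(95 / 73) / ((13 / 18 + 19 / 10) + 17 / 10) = 8550 / 28397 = 0.30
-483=-483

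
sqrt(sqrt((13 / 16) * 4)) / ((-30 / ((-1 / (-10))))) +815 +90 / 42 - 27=-13^(1 / 4) * sqrt(2) / 600 +5531 / 7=790.14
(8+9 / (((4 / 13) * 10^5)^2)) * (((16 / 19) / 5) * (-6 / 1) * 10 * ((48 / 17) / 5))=-11520000013689 / 252343750000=-45.65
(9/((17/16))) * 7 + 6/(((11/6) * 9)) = 11156/187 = 59.66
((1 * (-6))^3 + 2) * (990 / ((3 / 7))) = -494340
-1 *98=-98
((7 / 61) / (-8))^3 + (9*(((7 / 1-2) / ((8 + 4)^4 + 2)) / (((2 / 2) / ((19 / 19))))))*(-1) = -2618377687 / 1205025786368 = -0.00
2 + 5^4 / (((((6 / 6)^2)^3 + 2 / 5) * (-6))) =-3041 / 42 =-72.40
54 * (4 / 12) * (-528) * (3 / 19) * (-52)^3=4009015296 / 19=211000805.05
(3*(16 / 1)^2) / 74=10.38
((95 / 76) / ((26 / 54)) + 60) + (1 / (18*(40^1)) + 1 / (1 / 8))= 660793 / 9360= 70.60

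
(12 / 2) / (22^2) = 3 / 242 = 0.01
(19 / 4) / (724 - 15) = 19 / 2836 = 0.01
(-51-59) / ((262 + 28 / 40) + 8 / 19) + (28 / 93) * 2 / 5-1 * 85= -1982892217 / 23246745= -85.30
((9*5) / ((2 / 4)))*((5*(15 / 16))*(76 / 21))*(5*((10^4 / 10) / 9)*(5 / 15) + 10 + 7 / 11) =138127625 / 462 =298977.54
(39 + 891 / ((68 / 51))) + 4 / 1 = 2845 / 4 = 711.25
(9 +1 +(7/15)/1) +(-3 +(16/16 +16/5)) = 35/3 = 11.67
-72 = -72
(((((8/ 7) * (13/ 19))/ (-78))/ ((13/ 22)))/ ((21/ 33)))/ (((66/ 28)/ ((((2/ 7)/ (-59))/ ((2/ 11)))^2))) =-0.00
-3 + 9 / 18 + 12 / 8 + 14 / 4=5 / 2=2.50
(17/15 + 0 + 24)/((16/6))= 377/40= 9.42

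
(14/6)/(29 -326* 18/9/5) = -35/1521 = -0.02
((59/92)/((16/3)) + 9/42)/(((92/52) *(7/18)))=403299/829472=0.49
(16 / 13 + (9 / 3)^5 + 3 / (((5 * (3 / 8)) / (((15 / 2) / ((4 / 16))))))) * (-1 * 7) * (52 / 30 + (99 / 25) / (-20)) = -61243679 / 19500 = -3140.70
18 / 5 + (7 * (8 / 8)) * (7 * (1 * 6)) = 1488 / 5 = 297.60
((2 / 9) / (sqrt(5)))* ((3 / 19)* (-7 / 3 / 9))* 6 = -28* sqrt(5) / 2565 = -0.02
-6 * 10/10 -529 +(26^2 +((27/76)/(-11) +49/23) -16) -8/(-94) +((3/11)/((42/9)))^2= 30976496973/243551462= 127.19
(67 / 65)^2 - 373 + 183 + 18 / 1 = -170.94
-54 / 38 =-27 / 19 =-1.42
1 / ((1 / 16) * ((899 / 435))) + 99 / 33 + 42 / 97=33603 / 3007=11.17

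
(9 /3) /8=3 /8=0.38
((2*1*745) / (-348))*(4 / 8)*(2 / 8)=-745 / 1392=-0.54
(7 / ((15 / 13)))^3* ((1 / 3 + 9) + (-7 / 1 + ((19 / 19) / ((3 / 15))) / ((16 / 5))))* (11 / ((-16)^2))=1550095547 / 41472000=37.38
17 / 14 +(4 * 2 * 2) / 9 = 377 / 126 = 2.99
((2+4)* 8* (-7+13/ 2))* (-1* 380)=9120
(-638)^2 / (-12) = -101761 / 3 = -33920.33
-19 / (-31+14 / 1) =19 / 17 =1.12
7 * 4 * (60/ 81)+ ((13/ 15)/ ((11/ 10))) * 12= 8968/ 297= 30.20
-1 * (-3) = 3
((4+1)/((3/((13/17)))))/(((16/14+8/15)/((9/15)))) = 1365/2992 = 0.46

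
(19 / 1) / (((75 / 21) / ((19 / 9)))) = 2527 / 225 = 11.23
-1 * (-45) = 45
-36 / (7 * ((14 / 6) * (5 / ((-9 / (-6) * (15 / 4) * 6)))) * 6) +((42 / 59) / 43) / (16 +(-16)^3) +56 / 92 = -1.87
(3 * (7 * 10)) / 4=52.50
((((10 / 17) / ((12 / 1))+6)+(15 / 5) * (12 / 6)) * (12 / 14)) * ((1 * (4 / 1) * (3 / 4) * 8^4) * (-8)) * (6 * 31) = -22471704576 / 119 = -188837853.58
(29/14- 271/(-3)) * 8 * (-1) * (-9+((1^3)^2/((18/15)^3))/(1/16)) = -15524/81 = -191.65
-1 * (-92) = 92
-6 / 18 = -1 / 3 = -0.33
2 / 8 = 1 / 4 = 0.25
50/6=25/3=8.33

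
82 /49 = 1.67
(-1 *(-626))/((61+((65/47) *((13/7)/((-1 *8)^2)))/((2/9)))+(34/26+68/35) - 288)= -1713537280/611970571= -2.80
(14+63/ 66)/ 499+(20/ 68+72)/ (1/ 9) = 121433251/ 186626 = 650.68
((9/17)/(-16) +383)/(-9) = -104167/2448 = -42.55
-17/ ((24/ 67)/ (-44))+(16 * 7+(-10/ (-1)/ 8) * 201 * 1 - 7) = 29333/ 12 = 2444.42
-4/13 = -0.31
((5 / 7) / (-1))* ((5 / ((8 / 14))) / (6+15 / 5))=-25 / 36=-0.69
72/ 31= 2.32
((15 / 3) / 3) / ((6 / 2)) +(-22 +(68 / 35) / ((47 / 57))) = -282601 / 14805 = -19.09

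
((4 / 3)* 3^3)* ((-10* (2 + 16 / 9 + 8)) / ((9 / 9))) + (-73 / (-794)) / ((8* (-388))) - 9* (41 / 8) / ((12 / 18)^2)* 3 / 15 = -52504788343 / 12322880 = -4260.76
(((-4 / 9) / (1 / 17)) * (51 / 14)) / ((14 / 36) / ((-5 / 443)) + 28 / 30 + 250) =-17340 / 136381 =-0.13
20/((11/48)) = 960/11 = 87.27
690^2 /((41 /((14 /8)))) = 833175 /41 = 20321.34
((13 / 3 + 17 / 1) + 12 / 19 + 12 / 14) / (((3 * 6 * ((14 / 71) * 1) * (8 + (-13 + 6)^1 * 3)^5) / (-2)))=323263 / 9333192141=0.00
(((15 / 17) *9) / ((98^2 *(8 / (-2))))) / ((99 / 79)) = -1185 / 7183792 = -0.00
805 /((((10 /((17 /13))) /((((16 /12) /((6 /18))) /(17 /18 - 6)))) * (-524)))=0.16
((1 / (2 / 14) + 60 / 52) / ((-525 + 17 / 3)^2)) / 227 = 477 / 3581575582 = 0.00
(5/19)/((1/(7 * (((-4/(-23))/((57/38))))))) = 280/1311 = 0.21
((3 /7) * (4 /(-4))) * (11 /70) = -33 /490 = -0.07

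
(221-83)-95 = 43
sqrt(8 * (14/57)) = 4 * sqrt(399)/57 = 1.40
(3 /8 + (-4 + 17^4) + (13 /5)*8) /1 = 3341527 /40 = 83538.18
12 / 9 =4 / 3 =1.33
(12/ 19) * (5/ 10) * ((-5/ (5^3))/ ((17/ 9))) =-54/ 8075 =-0.01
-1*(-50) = 50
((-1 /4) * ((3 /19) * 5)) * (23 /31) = -345 /2356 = -0.15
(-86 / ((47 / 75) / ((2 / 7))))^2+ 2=166626482 / 108241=1539.40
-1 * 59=-59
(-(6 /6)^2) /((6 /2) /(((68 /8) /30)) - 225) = 17 /3645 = 0.00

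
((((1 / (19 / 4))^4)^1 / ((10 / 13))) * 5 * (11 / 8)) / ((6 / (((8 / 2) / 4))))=1144 / 390963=0.00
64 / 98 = 32 / 49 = 0.65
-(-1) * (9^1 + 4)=13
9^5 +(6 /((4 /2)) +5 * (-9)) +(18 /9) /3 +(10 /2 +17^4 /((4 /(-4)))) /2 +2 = 51755 /3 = 17251.67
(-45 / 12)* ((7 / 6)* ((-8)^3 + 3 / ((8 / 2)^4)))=4587415 / 2048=2239.95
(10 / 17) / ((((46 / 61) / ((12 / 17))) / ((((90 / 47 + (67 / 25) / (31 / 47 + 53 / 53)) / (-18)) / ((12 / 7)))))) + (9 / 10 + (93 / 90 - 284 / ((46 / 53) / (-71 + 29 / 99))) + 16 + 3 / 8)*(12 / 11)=1340621697903841 / 53073290556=25259.82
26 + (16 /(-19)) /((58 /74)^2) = 393550 /15979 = 24.63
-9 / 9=-1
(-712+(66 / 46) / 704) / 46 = -1048061 / 67712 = -15.48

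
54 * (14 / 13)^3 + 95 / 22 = 3468587 / 48334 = 71.76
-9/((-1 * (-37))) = -9/37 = -0.24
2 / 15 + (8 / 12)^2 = 26 / 45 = 0.58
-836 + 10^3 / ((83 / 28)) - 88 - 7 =-49273 / 83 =-593.65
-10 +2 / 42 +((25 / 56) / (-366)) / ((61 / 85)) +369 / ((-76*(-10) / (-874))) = -904985471 / 2083760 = -434.30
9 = 9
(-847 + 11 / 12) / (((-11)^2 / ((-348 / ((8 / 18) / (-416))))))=-2277628.36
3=3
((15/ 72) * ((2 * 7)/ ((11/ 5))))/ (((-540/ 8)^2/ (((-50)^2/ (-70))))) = -250/ 24057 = -0.01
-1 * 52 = -52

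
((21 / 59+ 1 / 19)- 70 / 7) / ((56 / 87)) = -16704 / 1121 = -14.90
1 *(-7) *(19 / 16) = -133 / 16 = -8.31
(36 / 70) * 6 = 108 / 35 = 3.09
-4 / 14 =-2 / 7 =-0.29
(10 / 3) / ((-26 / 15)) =-25 / 13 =-1.92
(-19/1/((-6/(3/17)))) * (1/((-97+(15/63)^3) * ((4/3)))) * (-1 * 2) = 527877/61077056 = 0.01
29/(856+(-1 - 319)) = 29/536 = 0.05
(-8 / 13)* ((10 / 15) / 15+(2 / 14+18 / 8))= -6142 / 4095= -1.50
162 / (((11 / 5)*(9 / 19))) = 1710 / 11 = 155.45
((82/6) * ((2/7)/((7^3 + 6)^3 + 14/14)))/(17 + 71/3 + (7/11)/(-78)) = 11726/5190187683625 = 0.00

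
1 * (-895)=-895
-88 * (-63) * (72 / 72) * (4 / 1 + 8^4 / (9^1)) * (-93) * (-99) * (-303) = -7100710337952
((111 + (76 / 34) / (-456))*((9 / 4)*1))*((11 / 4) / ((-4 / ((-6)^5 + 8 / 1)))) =725549649 / 544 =1333730.97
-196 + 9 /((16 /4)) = -775 /4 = -193.75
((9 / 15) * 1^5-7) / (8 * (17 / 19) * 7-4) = -152 / 1095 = -0.14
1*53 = 53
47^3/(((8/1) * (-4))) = -103823/32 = -3244.47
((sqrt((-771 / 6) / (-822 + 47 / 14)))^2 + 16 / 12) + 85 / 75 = 451042 / 171915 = 2.62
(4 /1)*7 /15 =28 /15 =1.87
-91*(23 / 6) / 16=-2093 / 96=-21.80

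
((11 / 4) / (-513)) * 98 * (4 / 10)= -539 / 2565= -0.21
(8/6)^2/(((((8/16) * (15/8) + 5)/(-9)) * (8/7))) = -224/95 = -2.36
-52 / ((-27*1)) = 1.93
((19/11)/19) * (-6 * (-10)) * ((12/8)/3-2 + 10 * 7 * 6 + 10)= 25710/11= 2337.27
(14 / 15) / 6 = 7 / 45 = 0.16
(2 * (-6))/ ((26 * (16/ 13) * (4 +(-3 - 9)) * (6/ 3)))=3/ 128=0.02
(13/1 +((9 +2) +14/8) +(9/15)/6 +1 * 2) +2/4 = 28.35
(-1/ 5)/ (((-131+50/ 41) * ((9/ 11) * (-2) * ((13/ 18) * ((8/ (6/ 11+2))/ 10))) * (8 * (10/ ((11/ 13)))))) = -3157/ 71939920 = -0.00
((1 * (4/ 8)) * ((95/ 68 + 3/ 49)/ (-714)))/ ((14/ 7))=-4859/ 9516192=-0.00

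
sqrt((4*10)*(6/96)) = sqrt(10)/2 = 1.58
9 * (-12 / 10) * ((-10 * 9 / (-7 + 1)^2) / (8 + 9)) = 27 / 17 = 1.59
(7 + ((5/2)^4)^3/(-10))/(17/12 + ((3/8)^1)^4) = -146312343/35302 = -4144.59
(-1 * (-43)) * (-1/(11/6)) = -23.45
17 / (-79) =-17 / 79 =-0.22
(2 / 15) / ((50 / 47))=47 / 375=0.13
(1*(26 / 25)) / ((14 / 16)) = 208 / 175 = 1.19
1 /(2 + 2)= 1 /4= 0.25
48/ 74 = 24/ 37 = 0.65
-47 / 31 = -1.52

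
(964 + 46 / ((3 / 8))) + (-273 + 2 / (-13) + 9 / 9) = 31766 / 39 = 814.51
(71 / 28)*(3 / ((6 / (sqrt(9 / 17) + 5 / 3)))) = 213*sqrt(17) / 952 + 355 / 168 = 3.04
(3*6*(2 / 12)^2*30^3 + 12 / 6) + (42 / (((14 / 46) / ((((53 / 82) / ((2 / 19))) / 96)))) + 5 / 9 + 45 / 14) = 2234124967 / 165312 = 13514.60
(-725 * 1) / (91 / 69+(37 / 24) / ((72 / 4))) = -1440720 / 2791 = -516.20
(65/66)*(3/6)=0.49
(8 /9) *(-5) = -4.44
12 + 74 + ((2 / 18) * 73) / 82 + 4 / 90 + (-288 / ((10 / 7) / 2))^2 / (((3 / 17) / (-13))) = -220955752351 / 18450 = -11975921.54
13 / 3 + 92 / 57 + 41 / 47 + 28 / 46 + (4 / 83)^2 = 1051397132 / 141493171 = 7.43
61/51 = 1.20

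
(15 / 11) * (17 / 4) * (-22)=-255 / 2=-127.50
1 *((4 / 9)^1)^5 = 1024 / 59049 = 0.02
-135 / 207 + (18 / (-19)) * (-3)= 957 / 437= 2.19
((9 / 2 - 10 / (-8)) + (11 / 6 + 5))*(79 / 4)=11929 / 48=248.52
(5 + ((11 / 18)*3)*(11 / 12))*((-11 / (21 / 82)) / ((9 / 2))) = -216931 / 3402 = -63.77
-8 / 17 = -0.47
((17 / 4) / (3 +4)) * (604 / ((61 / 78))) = 200226 / 427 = 468.91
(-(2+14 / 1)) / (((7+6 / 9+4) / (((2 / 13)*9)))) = -864 / 455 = -1.90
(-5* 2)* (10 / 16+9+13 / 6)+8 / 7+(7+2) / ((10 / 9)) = -45643 / 420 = -108.67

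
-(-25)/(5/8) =40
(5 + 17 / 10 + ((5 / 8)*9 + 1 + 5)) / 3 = 733 / 120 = 6.11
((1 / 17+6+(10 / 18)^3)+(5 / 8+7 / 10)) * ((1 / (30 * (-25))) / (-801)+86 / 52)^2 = 156204311113269452149 / 7558762734095625000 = 20.67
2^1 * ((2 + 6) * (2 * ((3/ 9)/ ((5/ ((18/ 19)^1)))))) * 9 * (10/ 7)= 3456/ 133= 25.98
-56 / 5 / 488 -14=-4277 / 305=-14.02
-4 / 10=-0.40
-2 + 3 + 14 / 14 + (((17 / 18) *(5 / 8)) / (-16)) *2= 2219 / 1152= 1.93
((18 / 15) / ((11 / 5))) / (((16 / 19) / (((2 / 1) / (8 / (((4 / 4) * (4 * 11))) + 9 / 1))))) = 57 / 404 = 0.14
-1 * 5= -5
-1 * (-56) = 56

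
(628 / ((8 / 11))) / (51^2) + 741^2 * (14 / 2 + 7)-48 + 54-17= 39988415573 / 5202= 7687123.33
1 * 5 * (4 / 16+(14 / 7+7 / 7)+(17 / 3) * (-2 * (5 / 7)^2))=-12.66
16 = 16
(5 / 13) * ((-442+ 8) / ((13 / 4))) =-8680 / 169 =-51.36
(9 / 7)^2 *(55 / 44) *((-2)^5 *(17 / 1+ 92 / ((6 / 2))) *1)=-3151.84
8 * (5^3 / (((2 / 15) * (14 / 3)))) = 11250 / 7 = 1607.14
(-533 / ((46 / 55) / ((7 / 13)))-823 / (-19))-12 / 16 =-525425 / 1748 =-300.59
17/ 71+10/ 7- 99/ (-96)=42929/ 15904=2.70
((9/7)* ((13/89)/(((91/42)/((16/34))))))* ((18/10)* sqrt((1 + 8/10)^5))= 944784* sqrt(5)/6619375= 0.32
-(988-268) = -720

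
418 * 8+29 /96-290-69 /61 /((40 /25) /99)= 17476133 /5856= 2984.31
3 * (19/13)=57/13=4.38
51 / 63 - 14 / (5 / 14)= -4031 / 105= -38.39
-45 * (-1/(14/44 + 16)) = 990/359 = 2.76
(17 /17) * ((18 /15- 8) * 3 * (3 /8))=-153 /20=-7.65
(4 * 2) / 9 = 8 / 9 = 0.89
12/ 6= 2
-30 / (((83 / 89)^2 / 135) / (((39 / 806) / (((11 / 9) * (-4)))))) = 46.09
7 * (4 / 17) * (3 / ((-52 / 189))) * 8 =-31752 / 221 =-143.67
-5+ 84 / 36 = -8 / 3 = -2.67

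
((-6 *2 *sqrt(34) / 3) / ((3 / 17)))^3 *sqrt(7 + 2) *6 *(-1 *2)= 42762752 *sqrt(34) / 3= 83115849.93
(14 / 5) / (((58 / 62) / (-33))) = -14322 / 145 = -98.77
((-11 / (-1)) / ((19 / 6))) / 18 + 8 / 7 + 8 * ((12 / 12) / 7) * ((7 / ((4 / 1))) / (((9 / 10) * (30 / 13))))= 8255 / 3591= 2.30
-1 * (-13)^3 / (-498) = -2197 / 498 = -4.41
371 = 371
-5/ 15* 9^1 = -3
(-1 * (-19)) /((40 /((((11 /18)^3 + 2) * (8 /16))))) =49381 /93312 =0.53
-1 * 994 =-994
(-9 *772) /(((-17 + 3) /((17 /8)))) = 29529 /28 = 1054.61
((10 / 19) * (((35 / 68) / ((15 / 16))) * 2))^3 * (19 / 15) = 35123200 / 143661033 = 0.24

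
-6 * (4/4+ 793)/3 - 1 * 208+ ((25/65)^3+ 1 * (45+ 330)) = -3121812/2197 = -1420.94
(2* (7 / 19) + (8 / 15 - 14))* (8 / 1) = -29024 / 285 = -101.84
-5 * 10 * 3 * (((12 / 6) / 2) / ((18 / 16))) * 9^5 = -7873200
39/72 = 13/24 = 0.54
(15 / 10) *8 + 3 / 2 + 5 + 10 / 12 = 58 / 3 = 19.33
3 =3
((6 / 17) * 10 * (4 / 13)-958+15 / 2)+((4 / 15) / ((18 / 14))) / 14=-56650651 / 59670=-949.40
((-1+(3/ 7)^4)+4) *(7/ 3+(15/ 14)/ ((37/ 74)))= 228232/ 16807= 13.58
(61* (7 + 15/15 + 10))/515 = 1098/515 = 2.13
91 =91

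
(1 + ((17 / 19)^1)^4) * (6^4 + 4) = 2133.15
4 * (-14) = -56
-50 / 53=-0.94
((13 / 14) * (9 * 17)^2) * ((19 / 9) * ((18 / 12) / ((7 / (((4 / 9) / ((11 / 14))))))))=428298 / 77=5562.31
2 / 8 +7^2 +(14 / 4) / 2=51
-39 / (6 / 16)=-104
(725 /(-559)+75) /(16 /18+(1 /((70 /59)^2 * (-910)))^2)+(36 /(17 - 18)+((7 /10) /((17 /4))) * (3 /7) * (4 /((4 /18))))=28014157559507976936 /581369991040590095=48.19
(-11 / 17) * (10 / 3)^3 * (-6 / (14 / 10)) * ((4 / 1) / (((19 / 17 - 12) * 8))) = -11000 / 2331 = -4.72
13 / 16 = 0.81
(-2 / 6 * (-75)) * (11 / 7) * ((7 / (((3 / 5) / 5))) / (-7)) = -6875 / 21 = -327.38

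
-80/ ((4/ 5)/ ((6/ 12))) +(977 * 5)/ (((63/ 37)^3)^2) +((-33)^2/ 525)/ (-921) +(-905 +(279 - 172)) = -310733865866819552/ 479867879454075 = -647.54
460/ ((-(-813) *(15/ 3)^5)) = 92/ 508125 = 0.00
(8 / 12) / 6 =1 / 9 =0.11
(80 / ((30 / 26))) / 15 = 208 / 45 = 4.62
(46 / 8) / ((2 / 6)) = 69 / 4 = 17.25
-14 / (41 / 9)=-126 / 41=-3.07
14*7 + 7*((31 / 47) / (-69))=317597 / 3243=97.93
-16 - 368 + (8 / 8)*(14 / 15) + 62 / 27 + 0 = -51404 / 135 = -380.77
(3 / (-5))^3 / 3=-9 / 125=-0.07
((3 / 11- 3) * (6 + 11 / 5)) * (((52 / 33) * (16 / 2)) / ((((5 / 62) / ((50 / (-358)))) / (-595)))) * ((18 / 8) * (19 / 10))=-26898122160 / 21659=-1241891.23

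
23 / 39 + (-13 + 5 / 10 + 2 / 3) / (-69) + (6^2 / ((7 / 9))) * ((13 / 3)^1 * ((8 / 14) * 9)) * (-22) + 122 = -5952237427 / 263718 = -22570.46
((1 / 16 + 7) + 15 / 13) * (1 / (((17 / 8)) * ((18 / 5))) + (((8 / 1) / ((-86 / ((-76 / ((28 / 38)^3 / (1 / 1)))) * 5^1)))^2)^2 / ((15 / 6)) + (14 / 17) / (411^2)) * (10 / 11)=1335094215251804173751136234769 / 2857656292438001681384257500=467.20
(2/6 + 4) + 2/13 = 175/39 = 4.49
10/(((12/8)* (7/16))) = 320/21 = 15.24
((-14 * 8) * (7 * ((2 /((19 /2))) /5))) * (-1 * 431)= 1351616 /95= 14227.54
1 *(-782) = -782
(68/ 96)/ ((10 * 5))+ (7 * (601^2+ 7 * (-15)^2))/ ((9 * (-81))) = -1015768669/ 291600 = -3483.43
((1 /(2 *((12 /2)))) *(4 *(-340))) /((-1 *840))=0.13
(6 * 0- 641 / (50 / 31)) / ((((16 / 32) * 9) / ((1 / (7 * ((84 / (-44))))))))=218581 / 33075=6.61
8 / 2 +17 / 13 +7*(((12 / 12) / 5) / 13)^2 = 22432 / 4225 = 5.31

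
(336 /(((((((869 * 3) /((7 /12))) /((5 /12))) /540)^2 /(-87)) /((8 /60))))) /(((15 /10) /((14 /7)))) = -9947000 /755161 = -13.17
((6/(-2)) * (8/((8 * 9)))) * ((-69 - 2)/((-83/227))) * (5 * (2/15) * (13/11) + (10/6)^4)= -550.43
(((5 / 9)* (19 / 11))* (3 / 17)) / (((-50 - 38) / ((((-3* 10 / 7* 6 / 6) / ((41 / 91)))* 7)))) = 43225 / 337348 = 0.13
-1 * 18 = -18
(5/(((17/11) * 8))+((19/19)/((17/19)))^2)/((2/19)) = 72637/4624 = 15.71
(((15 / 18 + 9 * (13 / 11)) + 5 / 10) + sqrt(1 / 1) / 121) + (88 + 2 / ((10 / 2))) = 182186 / 1815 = 100.38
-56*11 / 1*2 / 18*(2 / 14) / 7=-88 / 63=-1.40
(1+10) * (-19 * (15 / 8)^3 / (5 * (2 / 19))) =-2680425 / 1024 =-2617.60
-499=-499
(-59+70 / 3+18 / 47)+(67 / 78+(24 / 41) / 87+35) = 845643 / 1452958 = 0.58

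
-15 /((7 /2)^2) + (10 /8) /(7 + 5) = -2635 /2352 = -1.12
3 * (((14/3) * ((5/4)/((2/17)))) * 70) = 20825/2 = 10412.50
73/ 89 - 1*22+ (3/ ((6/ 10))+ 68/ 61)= -81788/ 5429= -15.07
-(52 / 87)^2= -2704 / 7569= -0.36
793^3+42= 498677299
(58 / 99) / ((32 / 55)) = 145 / 144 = 1.01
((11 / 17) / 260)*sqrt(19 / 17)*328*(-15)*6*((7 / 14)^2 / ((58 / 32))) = -64944*sqrt(323) / 108953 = -10.71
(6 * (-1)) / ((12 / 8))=-4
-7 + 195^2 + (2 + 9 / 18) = 76041 / 2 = 38020.50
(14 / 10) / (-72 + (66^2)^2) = 7 / 94873320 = 0.00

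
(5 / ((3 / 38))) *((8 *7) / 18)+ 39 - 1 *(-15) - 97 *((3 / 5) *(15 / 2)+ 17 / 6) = -12428 / 27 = -460.30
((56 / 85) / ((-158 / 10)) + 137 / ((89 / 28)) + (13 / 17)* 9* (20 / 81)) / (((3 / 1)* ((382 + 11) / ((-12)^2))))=770382976 / 140922333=5.47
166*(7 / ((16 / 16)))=1162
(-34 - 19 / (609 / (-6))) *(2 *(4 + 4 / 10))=-302016 / 1015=-297.55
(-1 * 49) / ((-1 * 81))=49 / 81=0.60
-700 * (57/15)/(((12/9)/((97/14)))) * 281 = -7768245/2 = -3884122.50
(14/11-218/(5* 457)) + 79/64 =3879553/1608640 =2.41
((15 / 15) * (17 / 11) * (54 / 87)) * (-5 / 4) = -765 / 638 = -1.20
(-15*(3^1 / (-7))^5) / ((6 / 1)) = 1215 / 33614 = 0.04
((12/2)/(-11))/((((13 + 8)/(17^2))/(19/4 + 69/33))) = -51.35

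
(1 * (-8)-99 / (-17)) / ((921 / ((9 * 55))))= -6105 / 5219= -1.17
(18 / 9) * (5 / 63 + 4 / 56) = 19 / 63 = 0.30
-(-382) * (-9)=-3438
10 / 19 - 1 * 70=-1320 / 19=-69.47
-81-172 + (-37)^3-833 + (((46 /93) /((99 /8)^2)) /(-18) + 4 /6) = -424432159457 /8203437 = -51738.33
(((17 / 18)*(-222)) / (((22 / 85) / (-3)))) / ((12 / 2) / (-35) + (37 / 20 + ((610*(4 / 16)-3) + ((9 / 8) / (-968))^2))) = 1020177213440 / 63462762039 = 16.08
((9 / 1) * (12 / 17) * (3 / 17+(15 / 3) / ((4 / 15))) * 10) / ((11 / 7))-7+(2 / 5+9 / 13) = 14262474 / 18785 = 759.25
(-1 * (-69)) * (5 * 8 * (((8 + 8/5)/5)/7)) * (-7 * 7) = -185472/5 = -37094.40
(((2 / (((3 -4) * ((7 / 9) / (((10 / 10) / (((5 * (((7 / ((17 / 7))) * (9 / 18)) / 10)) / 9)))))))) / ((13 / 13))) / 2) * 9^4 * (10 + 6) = -578207808 / 343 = -1685737.05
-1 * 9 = -9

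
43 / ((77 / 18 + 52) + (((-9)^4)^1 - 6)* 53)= 774 / 6254483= 0.00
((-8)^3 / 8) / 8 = -8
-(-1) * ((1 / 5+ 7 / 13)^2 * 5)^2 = 5308416 / 714025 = 7.43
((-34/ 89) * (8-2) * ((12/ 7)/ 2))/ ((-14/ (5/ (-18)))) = -170/ 4361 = -0.04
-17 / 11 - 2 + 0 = -39 / 11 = -3.55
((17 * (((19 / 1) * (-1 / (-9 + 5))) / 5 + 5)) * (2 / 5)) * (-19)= -768.74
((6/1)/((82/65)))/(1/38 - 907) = -1482/282613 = -0.01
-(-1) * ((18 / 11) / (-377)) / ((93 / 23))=-138 / 128557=-0.00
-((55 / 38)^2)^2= -9150625 / 2085136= -4.39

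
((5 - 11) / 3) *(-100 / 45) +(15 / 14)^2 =9865 / 1764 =5.59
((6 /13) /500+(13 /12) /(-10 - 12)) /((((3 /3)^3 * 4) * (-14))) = 20729 /24024000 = 0.00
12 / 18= 2 / 3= 0.67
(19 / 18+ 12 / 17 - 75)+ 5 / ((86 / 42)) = -931543 / 13158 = -70.80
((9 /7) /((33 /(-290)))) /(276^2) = -145 /977592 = -0.00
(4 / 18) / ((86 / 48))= 16 / 129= 0.12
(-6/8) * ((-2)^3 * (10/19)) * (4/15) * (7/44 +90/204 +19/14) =1.65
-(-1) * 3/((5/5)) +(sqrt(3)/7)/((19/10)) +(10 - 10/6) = 10 * sqrt(3)/133 +34/3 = 11.46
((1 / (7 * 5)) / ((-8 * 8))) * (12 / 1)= -3 / 560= -0.01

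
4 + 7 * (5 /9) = 71 /9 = 7.89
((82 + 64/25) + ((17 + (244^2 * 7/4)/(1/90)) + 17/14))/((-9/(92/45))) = -150970066666/70875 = -2130089.12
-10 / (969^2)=-10 / 938961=-0.00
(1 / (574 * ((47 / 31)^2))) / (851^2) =0.00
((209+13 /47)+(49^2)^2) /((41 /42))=11380130286 /1927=5905620.28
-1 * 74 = -74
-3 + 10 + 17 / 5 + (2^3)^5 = 163892 / 5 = 32778.40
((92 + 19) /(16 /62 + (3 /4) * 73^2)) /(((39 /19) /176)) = 15342272 /6443177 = 2.38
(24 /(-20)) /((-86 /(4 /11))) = 12 /2365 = 0.01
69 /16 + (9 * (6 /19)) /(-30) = 6411 /1520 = 4.22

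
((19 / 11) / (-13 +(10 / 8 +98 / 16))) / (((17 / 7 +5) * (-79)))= 266 / 508365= 0.00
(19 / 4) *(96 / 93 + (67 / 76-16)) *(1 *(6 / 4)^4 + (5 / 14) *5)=-3636347 / 7936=-458.21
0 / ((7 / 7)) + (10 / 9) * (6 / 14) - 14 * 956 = -281054 / 21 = -13383.52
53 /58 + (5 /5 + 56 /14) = 343 /58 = 5.91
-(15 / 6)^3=-125 / 8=-15.62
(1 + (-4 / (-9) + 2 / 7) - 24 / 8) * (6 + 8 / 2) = -800 / 63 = -12.70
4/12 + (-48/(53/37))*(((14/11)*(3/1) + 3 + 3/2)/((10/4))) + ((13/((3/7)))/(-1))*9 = -3359494/8745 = -384.16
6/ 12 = 0.50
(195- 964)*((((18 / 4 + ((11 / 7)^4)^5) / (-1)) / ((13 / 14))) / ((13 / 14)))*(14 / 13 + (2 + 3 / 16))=100418448244688337480575723 / 4088713913839150232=24559910.61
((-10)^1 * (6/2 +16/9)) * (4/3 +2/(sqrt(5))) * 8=-851.50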